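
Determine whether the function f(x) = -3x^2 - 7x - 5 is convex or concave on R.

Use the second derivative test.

f(x) = -3x^2 - 7x - 5
f'(x) = -6x - 7
f''(x) = -6
Since f''(x) = -6 < 0 for all x, f is concave on R.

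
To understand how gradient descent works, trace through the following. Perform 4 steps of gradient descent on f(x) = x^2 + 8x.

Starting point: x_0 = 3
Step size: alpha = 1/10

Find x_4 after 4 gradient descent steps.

f(x) = x^2 + 8x, f'(x) = 2x + (8)
Step 1: f'(3) = 14, x_1 = 3 - 1/10 * 14 = 8/5
Step 2: f'(8/5) = 56/5, x_2 = 8/5 - 1/10 * 56/5 = 12/25
Step 3: f'(12/25) = 224/25, x_3 = 12/25 - 1/10 * 224/25 = -52/125
Step 4: f'(-52/125) = 896/125, x_4 = -52/125 - 1/10 * 896/125 = -708/625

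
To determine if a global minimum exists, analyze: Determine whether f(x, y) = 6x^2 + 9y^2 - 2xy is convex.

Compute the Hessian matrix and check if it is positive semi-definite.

f(x,y) = 6x^2 + 9y^2 - 2xy
Hessian H = [[12, -2], [-2, 18]]
trace(H) = 30, det(H) = 212
Eigenvalues: (30 +/- sqrt(52)) / 2 = 18.61, 11.39
Since both eigenvalues > 0, f is convex.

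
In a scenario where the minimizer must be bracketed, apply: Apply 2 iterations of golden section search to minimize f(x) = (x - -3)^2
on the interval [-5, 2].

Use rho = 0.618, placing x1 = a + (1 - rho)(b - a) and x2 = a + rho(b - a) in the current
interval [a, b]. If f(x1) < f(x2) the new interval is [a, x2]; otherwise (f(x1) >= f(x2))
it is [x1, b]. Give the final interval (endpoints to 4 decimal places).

Golden section search for min of f(x) = (x - -3)^2 on [-5, 2].
Each step: x1 = a + (1 - rho)(b - a), x2 = a + rho(b - a); if f(x1) < f(x2) keep [a, x2], otherwise keep [x1, b].
Step 1: [-5.0000, 2.0000], x1=-2.3260 (f=0.4543), x2=-0.6740 (f=5.4103); f(x1) < f(x2) => keep [-5.0000, -0.6740]
Step 2: [-5.0000, -0.6740], x1=-3.3475 (f=0.1207), x2=-2.3265 (f=0.4536); f(x1) < f(x2) => keep [-5.0000, -2.3265]
Final interval: [-5.0000, -2.3265]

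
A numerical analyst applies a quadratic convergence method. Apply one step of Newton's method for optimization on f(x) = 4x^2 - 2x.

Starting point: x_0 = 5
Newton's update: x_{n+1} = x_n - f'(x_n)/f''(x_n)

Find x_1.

f(x) = 4x^2 - 2x
f'(x) = 8x + (-2), f''(x) = 8
Newton step: x_1 = x_0 - f'(x_0)/f''(x_0)
f'(5) = 38
x_1 = 5 - 38/8 = 1/4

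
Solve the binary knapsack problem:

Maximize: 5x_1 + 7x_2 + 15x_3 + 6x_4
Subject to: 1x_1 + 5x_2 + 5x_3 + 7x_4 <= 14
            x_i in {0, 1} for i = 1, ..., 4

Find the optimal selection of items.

Items: item 1 (v=5, w=1), item 2 (v=7, w=5), item 3 (v=15, w=5), item 4 (v=6, w=7)
Capacity: 14
Checking all 16 subsets (w = total weight, v = total value):
  {}: w = 0, v = 0
  {1}: w = 1, v = 5
  {2}: w = 5, v = 7
  {3}: w = 5, v = 15
  {4}: w = 7, v = 6
  {1, 2}: w = 6, v = 12
  {1, 3}: w = 6, v = 20
  {1, 4}: w = 8, v = 11
  {2, 3}: w = 10, v = 22
  {2, 4}: w = 12, v = 13
  {3, 4}: w = 12, v = 21
  {1, 2, 3}: w = 11, v = 27
  {1, 2, 4}: w = 13, v = 18
  {1, 3, 4}: w = 13, v = 26
  {2, 3, 4}: w = 17 > 14, infeasible
  {1, 2, 3, 4}: w = 18 > 14, infeasible
Best feasible subset: items [1, 2, 3]
Total weight: 11 <= 14, total value: 27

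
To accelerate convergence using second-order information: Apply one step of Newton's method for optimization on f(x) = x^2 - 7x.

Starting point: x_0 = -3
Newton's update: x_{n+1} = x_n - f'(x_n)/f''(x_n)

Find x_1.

f(x) = x^2 - 7x
f'(x) = 2x + (-7), f''(x) = 2
Newton step: x_1 = x_0 - f'(x_0)/f''(x_0)
f'(-3) = -13
x_1 = -3 - -13/2 = 7/2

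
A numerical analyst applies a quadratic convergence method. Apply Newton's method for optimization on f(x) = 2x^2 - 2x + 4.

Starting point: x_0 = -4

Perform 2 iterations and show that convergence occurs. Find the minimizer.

f(x) = 2x^2 - 2x + 4, f'(x) = 4x + (-2), f''(x) = 4
Step 1: f'(-4) = -18, x_1 = -4 - -18/4 = 1/2
Step 2: f'(1/2) = 0, x_2 = 1/2 (converged)
Newton's method converges in 1 step for quadratics.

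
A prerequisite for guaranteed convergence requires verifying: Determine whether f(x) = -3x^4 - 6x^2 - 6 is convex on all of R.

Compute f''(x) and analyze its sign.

f(x) = -3x^4 - 6x^2 - 6
f'(x) = -12x^3 + -12x
f''(x) = -36x^2 + -12
f''(x) = -36x^2 + -12 <= -12 < 0 for all x
Therefore, f is concave on R.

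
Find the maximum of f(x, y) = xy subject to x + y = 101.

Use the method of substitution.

Substitute y = 101 - x into f(x,y) = xy:
g(x) = x(101 - x) = 101x - x^2
g'(x) = 101 - 2x = 0  =>  x = 101/2
y = 101 - 101/2 = 101/2
Maximum value = (101/2) * (101/2) = 10201/4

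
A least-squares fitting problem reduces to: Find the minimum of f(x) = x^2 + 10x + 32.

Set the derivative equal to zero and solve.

f(x) = x^2 + 10x + 32
f'(x) = 2x + (10) = 0
x = -10/2 = -5
f(-5) = 7
Since f''(x) = 2 > 0, this is a minimum.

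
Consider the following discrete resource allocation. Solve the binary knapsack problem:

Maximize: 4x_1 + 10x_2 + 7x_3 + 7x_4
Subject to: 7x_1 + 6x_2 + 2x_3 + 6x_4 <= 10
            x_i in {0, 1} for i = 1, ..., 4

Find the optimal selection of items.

Items: item 1 (v=4, w=7), item 2 (v=10, w=6), item 3 (v=7, w=2), item 4 (v=7, w=6)
Capacity: 10
Checking all 16 subsets (w = total weight, v = total value):
  {}: w = 0, v = 0
  {1}: w = 7, v = 4
  {2}: w = 6, v = 10
  {3}: w = 2, v = 7
  {4}: w = 6, v = 7
  {1, 2}: w = 13 > 10, infeasible
  {1, 3}: w = 9, v = 11
  {1, 4}: w = 13 > 10, infeasible
  {2, 3}: w = 8, v = 17
  {2, 4}: w = 12 > 10, infeasible
  {3, 4}: w = 8, v = 14
  {1, 2, 3}: w = 15 > 10, infeasible
  {1, 2, 4}: w = 19 > 10, infeasible
  {1, 3, 4}: w = 15 > 10, infeasible
  {2, 3, 4}: w = 14 > 10, infeasible
  {1, 2, 3, 4}: w = 21 > 10, infeasible
Best feasible subset: items [2, 3]
Total weight: 8 <= 10, total value: 17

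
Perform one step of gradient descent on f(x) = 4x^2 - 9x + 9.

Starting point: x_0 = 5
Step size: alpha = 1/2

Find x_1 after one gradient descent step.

f(x) = 4x^2 - 9x + 9
f'(x) = 8x - 9
f'(5) = 8*5 + (-9) = 31
x_1 = x_0 - alpha * f'(x_0) = 5 - 1/2 * 31 = -21/2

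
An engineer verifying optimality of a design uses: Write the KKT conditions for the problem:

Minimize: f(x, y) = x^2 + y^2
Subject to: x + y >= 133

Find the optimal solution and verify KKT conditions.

KKT conditions for min x^2 + y^2 s.t. x + y >= 133:
Stationarity: 2x = mu, 2y = mu
So x = y = mu/2.
Complementary slackness: mu*(x + y - 133) = 0
Primal feasibility: x + y >= 133; dual feasibility: mu >= 0
If mu = 0 then x = y = 0, but 0 + 0 < 133 is infeasible, so the constraint is active.
Constraint active: x + y = 2*(mu/2) = 133 => mu = 133
x = y = 133/2, f = 17689/2
Verify: stationarity 2*(133/2) = 133 = mu; primal 133/2 + 133/2 = 133 >= 133; dual mu = 133 >= 0; complementary slackness 133*(133 - 133) = 0. All KKT conditions hold.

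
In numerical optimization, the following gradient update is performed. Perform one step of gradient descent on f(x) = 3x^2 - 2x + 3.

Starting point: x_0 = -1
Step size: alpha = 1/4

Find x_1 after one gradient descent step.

f(x) = 3x^2 - 2x + 3
f'(x) = 6x - 2
f'(-1) = 6*-1 + (-2) = -8
x_1 = x_0 - alpha * f'(x_0) = -1 - 1/4 * -8 = 1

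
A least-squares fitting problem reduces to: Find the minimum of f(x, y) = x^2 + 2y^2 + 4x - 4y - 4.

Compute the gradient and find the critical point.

f(x,y) = x^2 + 2y^2 + 4x - 4y - 4
df/dx = 2x + (4) = 0  =>  x = -2
df/dy = 4y + (-4) = 0  =>  y = 1
f(-2, 1) = 1*(-2)^2 + 2*(1)^2 + 4*(-2) + -4*(1) + -4 = -10
Hessian is diagonal with entries 2, 4 > 0, so this is a minimum.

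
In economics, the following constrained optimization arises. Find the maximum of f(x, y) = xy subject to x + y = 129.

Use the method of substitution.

Substitute y = 129 - x into f(x,y) = xy:
g(x) = x(129 - x) = 129x - x^2
g'(x) = 129 - 2x = 0  =>  x = 129/2
y = 129 - 129/2 = 129/2
Maximum value = (129/2) * (129/2) = 16641/4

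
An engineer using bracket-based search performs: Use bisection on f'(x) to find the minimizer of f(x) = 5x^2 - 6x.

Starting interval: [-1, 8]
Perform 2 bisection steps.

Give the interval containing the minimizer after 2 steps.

Finding critical point of f(x) = 5x^2 - 6x using bisection on f'(x) = 10x + -6.
f'(x) = 0 when x = 3/5.
Starting interval: [-1, 8]
Step 1: mid = 7/2, f'(mid) = 29, new interval = [-1, 7/2]
Step 2: mid = 5/4, f'(mid) = 13/2, new interval = [-1, 5/4]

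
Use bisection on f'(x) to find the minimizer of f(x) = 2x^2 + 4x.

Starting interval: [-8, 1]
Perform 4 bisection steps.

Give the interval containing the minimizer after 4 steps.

Finding critical point of f(x) = 2x^2 + 4x using bisection on f'(x) = 4x + 4.
f'(x) = 0 when x = -1.
Starting interval: [-8, 1]
Step 1: mid = -7/2, f'(mid) = -10, new interval = [-7/2, 1]
Step 2: mid = -5/4, f'(mid) = -1, new interval = [-5/4, 1]
Step 3: mid = -1/8, f'(mid) = 7/2, new interval = [-5/4, -1/8]
Step 4: mid = -11/16, f'(mid) = 5/4, new interval = [-5/4, -11/16]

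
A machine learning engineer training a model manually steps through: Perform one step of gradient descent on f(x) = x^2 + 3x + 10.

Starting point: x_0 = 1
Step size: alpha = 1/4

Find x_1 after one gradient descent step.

f(x) = x^2 + 3x + 10
f'(x) = 2x + 3
f'(1) = 2*1 + (3) = 5
x_1 = x_0 - alpha * f'(x_0) = 1 - 1/4 * 5 = -1/4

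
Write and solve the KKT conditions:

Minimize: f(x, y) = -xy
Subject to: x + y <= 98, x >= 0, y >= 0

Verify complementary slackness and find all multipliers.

Problem: min -xy s.t. x + y <= 98 (multiplier lambda), x >= 0 (mu_x), y >= 0 (mu_y)
KKT stationarity: -y + lambda - mu_x = 0, -x + lambda - mu_y = 0, with lambda, mu_x, mu_y >= 0
Complementary slackness: lambda*(x + y - 98) = 0, mu_x*x = 0, mu_y*y = 0
If lambda = 0: y = -mu_x <= 0 and x = -mu_y <= 0 force x = y = 0 with f = 0; but x = y = 49 is feasible with f = -2401 < 0, so this is not the minimum. Hence lambda > 0 and x + y = 98.
Try x > 0, y > 0 (so mu_x = mu_y = 0): y = lambda, x = lambda => x = y = lambda
x + y = 98 => 2*lambda = 98 => lambda = 49
x* = y* = 49 > 0, consistent with mu_x = mu_y = 0.
(Any feasible point with x = 0 or y = 0 has f = 0 > -2401, so the minimum is not on those boundaries.)
min(-xy) = -2401 (i.e. max xy = 2401)
Multipliers: lambda = 49, mu_x = 0, mu_y = 0
Complementary slackness: lambda*(x + y - 98) = 49*(49 + 49 - 98) = 0, mu_x*x = 0*49 = 0, mu_y*y = 0*49 = 0. Satisfied.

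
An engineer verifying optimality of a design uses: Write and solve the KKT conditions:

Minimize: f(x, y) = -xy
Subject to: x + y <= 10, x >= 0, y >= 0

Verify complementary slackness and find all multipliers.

Problem: min -xy s.t. x + y <= 10 (multiplier lambda), x >= 0 (mu_x), y >= 0 (mu_y)
KKT stationarity: -y + lambda - mu_x = 0, -x + lambda - mu_y = 0, with lambda, mu_x, mu_y >= 0
Complementary slackness: lambda*(x + y - 10) = 0, mu_x*x = 0, mu_y*y = 0
If lambda = 0: y = -mu_x <= 0 and x = -mu_y <= 0 force x = y = 0 with f = 0; but x = y = 5 is feasible with f = -25 < 0, so this is not the minimum. Hence lambda > 0 and x + y = 10.
Try x > 0, y > 0 (so mu_x = mu_y = 0): y = lambda, x = lambda => x = y = lambda
x + y = 10 => 2*lambda = 10 => lambda = 5
x* = y* = 5 > 0, consistent with mu_x = mu_y = 0.
(Any feasible point with x = 0 or y = 0 has f = 0 > -25, so the minimum is not on those boundaries.)
min(-xy) = -25 (i.e. max xy = 25)
Multipliers: lambda = 5, mu_x = 0, mu_y = 0
Complementary slackness: lambda*(x + y - 10) = 5*(5 + 5 - 10) = 0, mu_x*x = 0*5 = 0, mu_y*y = 0*5 = 0. Satisfied.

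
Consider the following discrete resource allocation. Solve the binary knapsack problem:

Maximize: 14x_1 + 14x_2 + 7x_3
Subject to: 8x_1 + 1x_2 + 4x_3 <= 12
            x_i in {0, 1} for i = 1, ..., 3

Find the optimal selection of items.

Items: item 1 (v=14, w=8), item 2 (v=14, w=1), item 3 (v=7, w=4)
Capacity: 12
Checking all 8 subsets (w = total weight, v = total value):
  {}: w = 0, v = 0
  {1}: w = 8, v = 14
  {2}: w = 1, v = 14
  {3}: w = 4, v = 7
  {1, 2}: w = 9, v = 28
  {1, 3}: w = 12, v = 21
  {2, 3}: w = 5, v = 21
  {1, 2, 3}: w = 13 > 12, infeasible
Best feasible subset: items [1, 2]
Total weight: 9 <= 12, total value: 28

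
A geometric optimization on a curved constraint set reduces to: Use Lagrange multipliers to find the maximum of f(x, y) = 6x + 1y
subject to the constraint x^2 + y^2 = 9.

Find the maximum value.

Set up Lagrange conditions: grad f = lambda * grad g
  6 = 2*lambda*x
  1 = 2*lambda*y
From these: x/y = 6/1, so x = 6t, y = 1t for some t.
Substitute into constraint: (6t)^2 + (1t)^2 = 9
  t^2 * 37 = 9
  t = sqrt(9/37)
Maximum = 6*x + 1*y = (6^2 + 1^2)*t = 37 * sqrt(9/37) = sqrt(333)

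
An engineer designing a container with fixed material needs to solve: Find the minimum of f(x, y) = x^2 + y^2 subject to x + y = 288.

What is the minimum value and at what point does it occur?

Substitute y = 288 - x into f(x,y) = x^2 + y^2:
g(x) = x^2 + (288 - x)^2 = 2x^2 - 576x + 82944
g'(x) = 4x - 576 = 0  =>  x = 144
y = 288 - 144 = 144
Minimum value = 144^2 + 144^2 = 41472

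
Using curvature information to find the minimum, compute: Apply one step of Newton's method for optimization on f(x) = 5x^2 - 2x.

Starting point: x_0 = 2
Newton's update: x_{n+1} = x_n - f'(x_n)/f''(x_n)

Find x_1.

f(x) = 5x^2 - 2x
f'(x) = 10x + (-2), f''(x) = 10
Newton step: x_1 = x_0 - f'(x_0)/f''(x_0)
f'(2) = 18
x_1 = 2 - 18/10 = 1/5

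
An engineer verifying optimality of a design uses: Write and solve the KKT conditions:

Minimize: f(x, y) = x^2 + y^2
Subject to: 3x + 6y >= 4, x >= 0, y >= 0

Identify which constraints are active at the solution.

KKT conditions for min x^2 + y^2 s.t. 3x + 6y >= 4, x >= 0, y >= 0:
Stationarity: 2x = mu*3 + mu_x, 2y = mu*6 + mu_y, with mu, mu_x, mu_y >= 0
Complementary slackness: mu*(3x + 6y - 4) = 0, mu_x*x = 0, mu_y*y = 0
(0, 0) is infeasible (3*0 + 6*0 < 4), so if mu = 0 stationarity would force x = mu_x/2 >= 0, y = mu_y/2 >= 0 with mu_x*x = mu_y*y = 0, i.e. x = y = 0: contradiction. Hence mu > 0 and 3x + 6y = 4 is active.
Try x > 0, y > 0 (so mu_x = mu_y = 0): x = 3*mu/2, y = 6*mu/2
Substitute: 3*(3*mu/2) + 6*(6*mu/2) = 4
  mu*45/2 = 4 => mu = 8/45
x* = 4/15 > 0, y* = 8/15 > 0, consistent with mu_x = mu_y = 0.
f is convex and the constraints are linear, so this KKT point is the global minimum.
f* = 16/45
Active constraints: 3x + 6y >= 4 (holds with equality, mu = 8/45 > 0); x >= 0 and y >= 0 are inactive (mu_x = mu_y = 0).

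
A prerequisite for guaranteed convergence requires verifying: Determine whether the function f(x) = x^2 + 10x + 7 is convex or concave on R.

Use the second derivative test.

f(x) = x^2 + 10x + 7
f'(x) = 2x + 10
f''(x) = 2
Since f''(x) = 2 > 0 for all x, f is convex on R.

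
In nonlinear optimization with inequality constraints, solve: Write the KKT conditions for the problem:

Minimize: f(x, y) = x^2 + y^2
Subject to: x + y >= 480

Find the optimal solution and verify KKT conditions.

KKT conditions for min x^2 + y^2 s.t. x + y >= 480:
Stationarity: 2x = mu, 2y = mu
So x = y = mu/2.
Complementary slackness: mu*(x + y - 480) = 0
Primal feasibility: x + y >= 480; dual feasibility: mu >= 0
If mu = 0 then x = y = 0, but 0 + 0 < 480 is infeasible, so the constraint is active.
Constraint active: x + y = 2*(mu/2) = 480 => mu = 480
x = y = 240, f = 115200
Verify: stationarity 2*240 = 480 = mu; primal 240 + 240 = 480 >= 480; dual mu = 480 >= 0; complementary slackness 480*(480 - 480) = 0. All KKT conditions hold.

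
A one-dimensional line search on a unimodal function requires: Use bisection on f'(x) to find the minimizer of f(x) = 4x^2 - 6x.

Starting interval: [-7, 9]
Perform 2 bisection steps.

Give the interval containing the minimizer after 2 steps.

Finding critical point of f(x) = 4x^2 - 6x using bisection on f'(x) = 8x + -6.
f'(x) = 0 when x = 3/4.
Starting interval: [-7, 9]
Step 1: mid = 1, f'(mid) = 2, new interval = [-7, 1]
Step 2: mid = -3, f'(mid) = -30, new interval = [-3, 1]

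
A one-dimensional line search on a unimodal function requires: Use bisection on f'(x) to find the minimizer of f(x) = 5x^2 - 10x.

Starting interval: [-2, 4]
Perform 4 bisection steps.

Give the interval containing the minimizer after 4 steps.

Finding critical point of f(x) = 5x^2 - 10x using bisection on f'(x) = 10x + -10.
f'(x) = 0 when x = 1.
Starting interval: [-2, 4]
Step 1: mid = 1, f'(mid) = 0, new interval = [1, 1]
Step 2: mid = 1, f'(mid) = 0, new interval = [1, 1]
Step 3: mid = 1, f'(mid) = 0, new interval = [1, 1]
Step 4: mid = 1, f'(mid) = 0, new interval = [1, 1]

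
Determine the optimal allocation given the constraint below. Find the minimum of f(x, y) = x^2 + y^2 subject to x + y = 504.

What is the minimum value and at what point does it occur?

Substitute y = 504 - x into f(x,y) = x^2 + y^2:
g(x) = x^2 + (504 - x)^2 = 2x^2 - 1008x + 254016
g'(x) = 4x - 1008 = 0  =>  x = 252
y = 504 - 252 = 252
Minimum value = 252^2 + 252^2 = 127008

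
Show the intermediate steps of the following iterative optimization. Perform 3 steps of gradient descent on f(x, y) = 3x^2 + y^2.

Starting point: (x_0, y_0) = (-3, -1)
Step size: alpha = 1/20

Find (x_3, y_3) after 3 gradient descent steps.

f(x,y) = 3x^2 + y^2
grad_x = 6x + 0y, grad_y = 2y + 0x
Step 1: grad = (-18, -2), (-21/10, -9/10)
Step 2: grad = (-63/5, -9/5), (-147/100, -81/100)
Step 3: grad = (-441/50, -81/50), (-1029/1000, -729/1000)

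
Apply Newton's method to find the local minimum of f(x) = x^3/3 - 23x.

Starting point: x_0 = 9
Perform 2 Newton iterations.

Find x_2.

f(x) = x^3/3 - 23x
f'(x) = x^2 - 23, f''(x) = 2x
Newton update: x_{n+1} = x_n - (x_n^2 - 23)/(2*x_n)
Step 1: x_0 = 9, f'=58, f''=18, x_1 = 52/9
Step 2: x_1 = 52/9, f'=841/81, f''=104/9, x_2 = 4567/936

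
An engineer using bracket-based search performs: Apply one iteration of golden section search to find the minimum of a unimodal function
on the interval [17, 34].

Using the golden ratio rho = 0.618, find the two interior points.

Golden section search on [17, 34].
Golden ratio rho = 0.618 (approx).
Interior points:
  x_1 = 17 + (1-0.618)*17 = 23.4940
  x_2 = 17 + 0.618*17 = 27.5060
Compare f(x_1) and f(x_2) to determine which subinterval to keep.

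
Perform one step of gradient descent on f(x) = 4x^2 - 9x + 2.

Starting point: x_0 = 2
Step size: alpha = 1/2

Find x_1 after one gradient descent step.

f(x) = 4x^2 - 9x + 2
f'(x) = 8x - 9
f'(2) = 8*2 + (-9) = 7
x_1 = x_0 - alpha * f'(x_0) = 2 - 1/2 * 7 = -3/2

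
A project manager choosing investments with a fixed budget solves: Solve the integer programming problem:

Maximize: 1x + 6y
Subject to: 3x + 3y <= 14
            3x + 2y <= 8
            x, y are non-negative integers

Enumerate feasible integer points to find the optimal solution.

Constraint 1: 3x + 3y <= 14
Constraint 2: 3x + 2y <= 8
Feasible x range (need y >= 0): 0 <= x <= min(14/3, 8/3) => x in {0, ..., 2}.
Enumerate feasible integer points row by row (the coefficient of y is 6 > 0, so for each x the largest feasible y gives the best value):
  x = 0: y <= min((14 - 3*0)/3, (8 - 3*0)/2) => y in {0, ..., 4}; best 1*0 + 6*4 = 24
  x = 1: y <= min((14 - 3*1)/3, (8 - 3*1)/2) => y in {0, ..., 2}; best 1*1 + 6*2 = 13
  x = 2: y <= min((14 - 3*2)/3, (8 - 3*2)/2) => y in {0, ..., 1}; best 1*2 + 6*1 = 8
The maximum 1x + 6y = 24 is achieved at x = 0, y = 4.
Check: 3*0 + 3*4 = 12 <= 14 and 3*0 + 2*4 = 8 <= 8.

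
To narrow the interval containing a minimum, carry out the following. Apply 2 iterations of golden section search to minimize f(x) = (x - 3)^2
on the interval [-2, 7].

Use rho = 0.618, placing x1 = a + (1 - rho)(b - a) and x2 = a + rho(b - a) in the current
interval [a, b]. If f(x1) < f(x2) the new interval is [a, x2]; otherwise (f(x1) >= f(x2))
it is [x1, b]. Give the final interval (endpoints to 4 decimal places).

Golden section search for min of f(x) = (x - 3)^2 on [-2, 7].
Each step: x1 = a + (1 - rho)(b - a), x2 = a + rho(b - a); if f(x1) < f(x2) keep [a, x2], otherwise keep [x1, b].
Step 1: [-2.0000, 7.0000], x1=1.4380 (f=2.4398), x2=3.5620 (f=0.3158); f(x1) > f(x2) => keep [1.4380, 7.0000]
Step 2: [1.4380, 7.0000], x1=3.5627 (f=0.3166), x2=4.8753 (f=3.5168); f(x1) < f(x2) => keep [1.4380, 4.8753]
Final interval: [1.4380, 4.8753]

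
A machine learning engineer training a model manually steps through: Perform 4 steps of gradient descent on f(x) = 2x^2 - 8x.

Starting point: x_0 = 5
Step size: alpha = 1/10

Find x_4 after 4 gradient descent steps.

f(x) = 2x^2 - 8x, f'(x) = 4x + (-8)
Step 1: f'(5) = 12, x_1 = 5 - 1/10 * 12 = 19/5
Step 2: f'(19/5) = 36/5, x_2 = 19/5 - 1/10 * 36/5 = 77/25
Step 3: f'(77/25) = 108/25, x_3 = 77/25 - 1/10 * 108/25 = 331/125
Step 4: f'(331/125) = 324/125, x_4 = 331/125 - 1/10 * 324/125 = 1493/625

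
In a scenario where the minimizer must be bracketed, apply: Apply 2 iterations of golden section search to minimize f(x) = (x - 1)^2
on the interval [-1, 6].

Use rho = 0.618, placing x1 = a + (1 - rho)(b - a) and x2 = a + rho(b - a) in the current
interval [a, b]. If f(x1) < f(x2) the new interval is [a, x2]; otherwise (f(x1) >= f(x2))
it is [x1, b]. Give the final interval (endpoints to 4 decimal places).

Golden section search for min of f(x) = (x - 1)^2 on [-1, 6].
Each step: x1 = a + (1 - rho)(b - a), x2 = a + rho(b - a); if f(x1) < f(x2) keep [a, x2], otherwise keep [x1, b].
Step 1: [-1.0000, 6.0000], x1=1.6740 (f=0.4543), x2=3.3260 (f=5.4103); f(x1) < f(x2) => keep [-1.0000, 3.3260]
Step 2: [-1.0000, 3.3260], x1=0.6525 (f=0.1207), x2=1.6735 (f=0.4536); f(x1) < f(x2) => keep [-1.0000, 1.6735]
Final interval: [-1.0000, 1.6735]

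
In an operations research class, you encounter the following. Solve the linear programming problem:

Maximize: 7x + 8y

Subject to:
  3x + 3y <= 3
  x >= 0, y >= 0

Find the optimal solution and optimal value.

The feasible region has vertices at [(0, 0), (1, 0), (0, 1)].
Checking objective 7x + 8y at each vertex:
  (0, 0): 7*0 + 8*0 = 0
  (1, 0): 7*1 + 8*0 = 7
  (0, 1): 7*0 + 8*1 = 8
Maximum is 8 at (0, 1).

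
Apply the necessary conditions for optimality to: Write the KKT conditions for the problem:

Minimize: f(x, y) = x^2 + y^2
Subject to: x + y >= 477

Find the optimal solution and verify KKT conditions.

KKT conditions for min x^2 + y^2 s.t. x + y >= 477:
Stationarity: 2x = mu, 2y = mu
So x = y = mu/2.
Complementary slackness: mu*(x + y - 477) = 0
Primal feasibility: x + y >= 477; dual feasibility: mu >= 0
If mu = 0 then x = y = 0, but 0 + 0 < 477 is infeasible, so the constraint is active.
Constraint active: x + y = 2*(mu/2) = 477 => mu = 477
x = y = 477/2, f = 227529/2
Verify: stationarity 2*(477/2) = 477 = mu; primal 477/2 + 477/2 = 477 >= 477; dual mu = 477 >= 0; complementary slackness 477*(477 - 477) = 0. All KKT conditions hold.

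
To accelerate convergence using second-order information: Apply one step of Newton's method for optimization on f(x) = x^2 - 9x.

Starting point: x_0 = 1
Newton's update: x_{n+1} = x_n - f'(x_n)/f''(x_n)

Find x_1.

f(x) = x^2 - 9x
f'(x) = 2x + (-9), f''(x) = 2
Newton step: x_1 = x_0 - f'(x_0)/f''(x_0)
f'(1) = -7
x_1 = 1 - -7/2 = 9/2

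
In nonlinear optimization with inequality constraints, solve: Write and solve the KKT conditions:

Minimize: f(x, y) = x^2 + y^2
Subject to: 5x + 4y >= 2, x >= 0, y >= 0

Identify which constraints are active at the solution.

KKT conditions for min x^2 + y^2 s.t. 5x + 4y >= 2, x >= 0, y >= 0:
Stationarity: 2x = mu*5 + mu_x, 2y = mu*4 + mu_y, with mu, mu_x, mu_y >= 0
Complementary slackness: mu*(5x + 4y - 2) = 0, mu_x*x = 0, mu_y*y = 0
(0, 0) is infeasible (5*0 + 4*0 < 2), so if mu = 0 stationarity would force x = mu_x/2 >= 0, y = mu_y/2 >= 0 with mu_x*x = mu_y*y = 0, i.e. x = y = 0: contradiction. Hence mu > 0 and 5x + 4y = 2 is active.
Try x > 0, y > 0 (so mu_x = mu_y = 0): x = 5*mu/2, y = 4*mu/2
Substitute: 5*(5*mu/2) + 4*(4*mu/2) = 2
  mu*41/2 = 2 => mu = 4/41
x* = 10/41 > 0, y* = 8/41 > 0, consistent with mu_x = mu_y = 0.
f is convex and the constraints are linear, so this KKT point is the global minimum.
f* = 4/41
Active constraints: 5x + 4y >= 2 (holds with equality, mu = 4/41 > 0); x >= 0 and y >= 0 are inactive (mu_x = mu_y = 0).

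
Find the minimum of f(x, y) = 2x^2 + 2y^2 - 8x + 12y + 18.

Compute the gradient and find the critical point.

f(x,y) = 2x^2 + 2y^2 - 8x + 12y + 18
df/dx = 4x + (-8) = 0  =>  x = 2
df/dy = 4y + (12) = 0  =>  y = -3
f(2, -3) = 2*(2)^2 + 2*(-3)^2 + -8*(2) + 12*(-3) + 18 = -8
Hessian is diagonal with entries 4, 4 > 0, so this is a minimum.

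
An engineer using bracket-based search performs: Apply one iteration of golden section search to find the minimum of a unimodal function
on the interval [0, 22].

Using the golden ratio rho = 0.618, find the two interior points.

Golden section search on [0, 22].
Golden ratio rho = 0.618 (approx).
Interior points:
  x_1 = 0 + (1-0.618)*22 = 8.4040
  x_2 = 0 + 0.618*22 = 13.5960
Compare f(x_1) and f(x_2) to determine which subinterval to keep.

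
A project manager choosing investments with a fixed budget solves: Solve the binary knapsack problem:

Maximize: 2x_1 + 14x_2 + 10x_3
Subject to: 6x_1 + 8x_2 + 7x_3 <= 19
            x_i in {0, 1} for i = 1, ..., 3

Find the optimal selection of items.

Items: item 1 (v=2, w=6), item 2 (v=14, w=8), item 3 (v=10, w=7)
Capacity: 19
Checking all 8 subsets (w = total weight, v = total value):
  {}: w = 0, v = 0
  {1}: w = 6, v = 2
  {2}: w = 8, v = 14
  {3}: w = 7, v = 10
  {1, 2}: w = 14, v = 16
  {1, 3}: w = 13, v = 12
  {2, 3}: w = 15, v = 24
  {1, 2, 3}: w = 21 > 19, infeasible
Best feasible subset: items [2, 3]
Total weight: 15 <= 19, total value: 24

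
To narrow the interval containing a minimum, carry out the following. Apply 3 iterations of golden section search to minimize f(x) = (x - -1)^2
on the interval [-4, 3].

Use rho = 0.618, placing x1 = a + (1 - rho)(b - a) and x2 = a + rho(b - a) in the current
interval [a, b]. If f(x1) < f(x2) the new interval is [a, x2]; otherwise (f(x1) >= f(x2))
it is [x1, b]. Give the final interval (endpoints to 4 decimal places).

Golden section search for min of f(x) = (x - -1)^2 on [-4, 3].
Each step: x1 = a + (1 - rho)(b - a), x2 = a + rho(b - a); if f(x1) < f(x2) keep [a, x2], otherwise keep [x1, b].
Step 1: [-4.0000, 3.0000], x1=-1.3260 (f=0.1063), x2=0.3260 (f=1.7583); f(x1) < f(x2) => keep [-4.0000, 0.3260]
Step 2: [-4.0000, 0.3260], x1=-2.3475 (f=1.8157), x2=-1.3265 (f=0.1066); f(x1) > f(x2) => keep [-2.3475, 0.3260]
Step 3: [-2.3475, 0.3260], x1=-1.3262 (f=0.1064), x2=-0.6953 (f=0.0929); f(x1) > f(x2) => keep [-1.3262, 0.3260]
Final interval: [-1.3262, 0.3260]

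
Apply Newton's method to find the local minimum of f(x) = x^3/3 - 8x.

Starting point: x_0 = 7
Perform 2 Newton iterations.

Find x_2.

f(x) = x^3/3 - 8x
f'(x) = x^2 - 8, f''(x) = 2x
Newton update: x_{n+1} = x_n - (x_n^2 - 8)/(2*x_n)
Step 1: x_0 = 7, f'=41, f''=14, x_1 = 57/14
Step 2: x_1 = 57/14, f'=1681/196, f''=57/7, x_2 = 4817/1596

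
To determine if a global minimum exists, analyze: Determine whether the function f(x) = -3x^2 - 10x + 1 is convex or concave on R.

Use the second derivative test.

f(x) = -3x^2 - 10x + 1
f'(x) = -6x - 10
f''(x) = -6
Since f''(x) = -6 < 0 for all x, f is concave on R.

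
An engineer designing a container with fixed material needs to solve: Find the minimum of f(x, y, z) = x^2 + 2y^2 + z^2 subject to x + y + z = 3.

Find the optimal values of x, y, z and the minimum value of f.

Using Lagrange multipliers on f = x^2 + 2y^2 + z^2 with constraint x + y + z = 3:
Conditions: 2*1*x = lambda, 2*2*y = lambda, 2*1*z = lambda
So x = lambda/2, y = lambda/4, z = lambda/2
Substituting into constraint: lambda * (5/4) = 3
lambda = 12/5
x = 6/5, y = 3/5, z = 6/5
Minimum value = 18/5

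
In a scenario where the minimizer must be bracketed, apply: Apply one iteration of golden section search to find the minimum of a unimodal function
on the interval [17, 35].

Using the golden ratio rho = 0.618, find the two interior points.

Golden section search on [17, 35].
Golden ratio rho = 0.618 (approx).
Interior points:
  x_1 = 17 + (1-0.618)*18 = 23.8760
  x_2 = 17 + 0.618*18 = 28.1240
Compare f(x_1) and f(x_2) to determine which subinterval to keep.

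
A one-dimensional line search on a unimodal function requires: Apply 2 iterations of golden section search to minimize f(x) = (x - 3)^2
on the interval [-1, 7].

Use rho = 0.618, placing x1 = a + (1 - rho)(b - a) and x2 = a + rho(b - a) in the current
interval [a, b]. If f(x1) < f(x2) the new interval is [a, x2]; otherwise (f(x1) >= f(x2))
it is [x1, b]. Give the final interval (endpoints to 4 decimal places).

Golden section search for min of f(x) = (x - 3)^2 on [-1, 7].
Each step: x1 = a + (1 - rho)(b - a), x2 = a + rho(b - a); if f(x1) < f(x2) keep [a, x2], otherwise keep [x1, b].
Step 1: [-1.0000, 7.0000], x1=2.0560 (f=0.8911), x2=3.9440 (f=0.8911); f(x1) = f(x2) (tie, not '<') => keep [2.0560, 7.0000]
Step 2: [2.0560, 7.0000], x1=3.9446 (f=0.8923), x2=5.1114 (f=4.4580); f(x1) < f(x2) => keep [2.0560, 5.1114]
Final interval: [2.0560, 5.1114]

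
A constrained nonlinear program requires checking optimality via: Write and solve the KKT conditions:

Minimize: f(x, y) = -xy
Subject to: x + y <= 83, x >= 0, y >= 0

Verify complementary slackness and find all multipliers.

Problem: min -xy s.t. x + y <= 83 (multiplier lambda), x >= 0 (mu_x), y >= 0 (mu_y)
KKT stationarity: -y + lambda - mu_x = 0, -x + lambda - mu_y = 0, with lambda, mu_x, mu_y >= 0
Complementary slackness: lambda*(x + y - 83) = 0, mu_x*x = 0, mu_y*y = 0
If lambda = 0: y = -mu_x <= 0 and x = -mu_y <= 0 force x = y = 0 with f = 0; but x = y = 83/2 is feasible with f = -6889/4 < 0, so this is not the minimum. Hence lambda > 0 and x + y = 83.
Try x > 0, y > 0 (so mu_x = mu_y = 0): y = lambda, x = lambda => x = y = lambda
x + y = 83 => 2*lambda = 83 => lambda = 83/2
x* = y* = 83/2 > 0, consistent with mu_x = mu_y = 0.
(Any feasible point with x = 0 or y = 0 has f = 0 > -6889/4, so the minimum is not on those boundaries.)
min(-xy) = -6889/4 (i.e. max xy = 6889/4)
Multipliers: lambda = 83/2, mu_x = 0, mu_y = 0
Complementary slackness: lambda*(x + y - 83) = 83/2*(83/2 + 83/2 - 83) = 0, mu_x*x = 0*83/2 = 0, mu_y*y = 0*83/2 = 0. Satisfied.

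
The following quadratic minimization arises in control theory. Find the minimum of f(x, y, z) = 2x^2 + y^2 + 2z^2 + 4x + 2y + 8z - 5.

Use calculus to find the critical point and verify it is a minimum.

f(x,y,z) = 2x^2 + y^2 + 2z^2 + 4x + 2y + 8z - 5
df/dx = 4x + (4) = 0 => x = -1
df/dy = 2y + (2) = 0 => y = -1
df/dz = 4z + (8) = 0 => z = -2
f(-1,-1,-2) = 2*(-1)^2 + 1*(-1)^2 + 2*(-2)^2 + 4*(-1) + 2*(-1) + 8*(-2) + -5 = -16
Hessian is diagonal with entries 4, 2, 4 > 0, confirmed minimum.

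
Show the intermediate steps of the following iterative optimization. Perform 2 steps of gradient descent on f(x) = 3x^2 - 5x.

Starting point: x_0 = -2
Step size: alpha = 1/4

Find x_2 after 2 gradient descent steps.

f(x) = 3x^2 - 5x, f'(x) = 6x + (-5)
Step 1: f'(-2) = -17, x_1 = -2 - 1/4 * -17 = 9/4
Step 2: f'(9/4) = 17/2, x_2 = 9/4 - 1/4 * 17/2 = 1/8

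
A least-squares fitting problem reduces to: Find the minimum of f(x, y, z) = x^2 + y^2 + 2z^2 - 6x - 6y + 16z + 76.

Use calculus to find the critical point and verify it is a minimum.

f(x,y,z) = x^2 + y^2 + 2z^2 - 6x - 6y + 16z + 76
df/dx = 2x + (-6) = 0 => x = 3
df/dy = 2y + (-6) = 0 => y = 3
df/dz = 4z + (16) = 0 => z = -4
f(3,3,-4) = 1*(3)^2 + 1*(3)^2 + 2*(-4)^2 + -6*(3) + -6*(3) + 16*(-4) + 76 = 26
Hessian is diagonal with entries 2, 2, 4 > 0, confirmed minimum.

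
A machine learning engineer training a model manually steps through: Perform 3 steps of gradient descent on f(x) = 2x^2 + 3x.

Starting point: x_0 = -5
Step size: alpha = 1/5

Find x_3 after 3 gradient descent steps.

f(x) = 2x^2 + 3x, f'(x) = 4x + (3)
Step 1: f'(-5) = -17, x_1 = -5 - 1/5 * -17 = -8/5
Step 2: f'(-8/5) = -17/5, x_2 = -8/5 - 1/5 * -17/5 = -23/25
Step 3: f'(-23/25) = -17/25, x_3 = -23/25 - 1/5 * -17/25 = -98/125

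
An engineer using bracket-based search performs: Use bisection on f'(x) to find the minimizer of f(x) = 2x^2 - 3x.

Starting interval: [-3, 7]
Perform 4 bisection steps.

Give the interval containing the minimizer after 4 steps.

Finding critical point of f(x) = 2x^2 - 3x using bisection on f'(x) = 4x + -3.
f'(x) = 0 when x = 3/4.
Starting interval: [-3, 7]
Step 1: mid = 2, f'(mid) = 5, new interval = [-3, 2]
Step 2: mid = -1/2, f'(mid) = -5, new interval = [-1/2, 2]
Step 3: mid = 3/4, f'(mid) = 0, new interval = [3/4, 3/4]
Step 4: mid = 3/4, f'(mid) = 0, new interval = [3/4, 3/4]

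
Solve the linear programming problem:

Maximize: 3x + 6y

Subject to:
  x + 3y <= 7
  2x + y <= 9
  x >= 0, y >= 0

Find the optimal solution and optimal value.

Feasible vertices: (0, 0), (0, 7/3), (4, 1), (9/2, 0)
Objective 3x + 6y at each:
  (0, 0): 0
  (0, 7/3): 14
  (4, 1): 18
  (9/2, 0): 27/2
Maximum is 18 at (4, 1).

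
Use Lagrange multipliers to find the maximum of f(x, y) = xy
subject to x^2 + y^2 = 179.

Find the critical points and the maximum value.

Lagrange conditions: y = 2*lambda*x and x = 2*lambda*y
If x = 0 then y = 0, violating the constraint, so x, y != 0.
Dividing: y/x = x/y => x^2 = y^2 => y = x or y = -x
Constraint: 2x^2 = 179 => x^2 = 179/2 => x = +/-sqrt(179/2)
Critical points: (sqrt(179/2), sqrt(179/2)), (-sqrt(179/2), -sqrt(179/2)), (sqrt(179/2), -sqrt(179/2)), (-sqrt(179/2), sqrt(179/2))
  y = x:  xy = x^2 = 179/2  at (sqrt(179/2), sqrt(179/2)) and (-sqrt(179/2), -sqrt(179/2))
  y = -x: xy = -x^2 = -179/2 at (sqrt(179/2), -sqrt(179/2)) and (-sqrt(179/2), sqrt(179/2))
Maximum xy = 179/2 at (sqrt(179/2), sqrt(179/2)) and (-sqrt(179/2), -sqrt(179/2))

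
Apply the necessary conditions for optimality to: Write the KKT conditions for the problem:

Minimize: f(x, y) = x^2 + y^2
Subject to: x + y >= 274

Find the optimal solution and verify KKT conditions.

KKT conditions for min x^2 + y^2 s.t. x + y >= 274:
Stationarity: 2x = mu, 2y = mu
So x = y = mu/2.
Complementary slackness: mu*(x + y - 274) = 0
Primal feasibility: x + y >= 274; dual feasibility: mu >= 0
If mu = 0 then x = y = 0, but 0 + 0 < 274 is infeasible, so the constraint is active.
Constraint active: x + y = 2*(mu/2) = 274 => mu = 274
x = y = 137, f = 37538
Verify: stationarity 2*137 = 274 = mu; primal 137 + 137 = 274 >= 274; dual mu = 274 >= 0; complementary slackness 274*(274 - 274) = 0. All KKT conditions hold.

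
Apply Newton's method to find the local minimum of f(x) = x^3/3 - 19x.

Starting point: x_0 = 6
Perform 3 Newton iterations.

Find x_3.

f(x) = x^3/3 - 19x
f'(x) = x^2 - 19, f''(x) = 2x
Newton update: x_{n+1} = x_n - (x_n^2 - 19)/(2*x_n)
Step 1: x_0 = 6, f'=17, f''=12, x_1 = 55/12
Step 2: x_1 = 55/12, f'=289/144, f''=55/6, x_2 = 5761/1320
Step 3: x_2 = 5761/1320, f'=83521/1742400, f''=5761/660, x_3 = 66294721/15209040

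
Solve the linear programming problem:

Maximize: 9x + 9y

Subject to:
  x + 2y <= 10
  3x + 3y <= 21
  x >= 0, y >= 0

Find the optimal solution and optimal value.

Feasible vertices: (0, 0), (0, 5), (4, 3), (7, 0)
Objective 9x + 9y at each:
  (0, 0): 0
  (0, 5): 45
  (4, 3): 63
  (7, 0): 63
Maximum is 63 at (4, 3).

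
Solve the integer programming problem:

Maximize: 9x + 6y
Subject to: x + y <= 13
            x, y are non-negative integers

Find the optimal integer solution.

Objective: 9x + 6y, constraint: x + y <= 13
Coefficient of x is 9 >= coefficient of y is 6, so allocate the entire budget to x.
Optimal: x = 13, y = 0, value = 117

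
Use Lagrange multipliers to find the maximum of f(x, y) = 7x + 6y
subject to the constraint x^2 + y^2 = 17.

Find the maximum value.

Set up Lagrange conditions: grad f = lambda * grad g
  7 = 2*lambda*x
  6 = 2*lambda*y
From these: x/y = 7/6, so x = 7t, y = 6t for some t.
Substitute into constraint: (7t)^2 + (6t)^2 = 17
  t^2 * 85 = 17
  t = sqrt(17/85)
Maximum = 7*x + 6*y = (7^2 + 6^2)*t = 85 * sqrt(17/85) = sqrt(1445)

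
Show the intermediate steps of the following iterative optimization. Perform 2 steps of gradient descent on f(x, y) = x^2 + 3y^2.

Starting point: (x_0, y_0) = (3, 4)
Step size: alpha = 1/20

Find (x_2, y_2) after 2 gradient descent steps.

f(x,y) = x^2 + 3y^2
grad_x = 2x + 0y, grad_y = 6y + 0x
Step 1: grad = (6, 24), (27/10, 14/5)
Step 2: grad = (27/5, 84/5), (243/100, 49/25)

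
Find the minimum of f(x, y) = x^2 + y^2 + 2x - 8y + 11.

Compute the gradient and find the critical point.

f(x,y) = x^2 + y^2 + 2x - 8y + 11
df/dx = 2x + (2) = 0  =>  x = -1
df/dy = 2y + (-8) = 0  =>  y = 4
f(-1, 4) = 1*(-1)^2 + 1*(4)^2 + 2*(-1) + -8*(4) + 11 = -6
Hessian is diagonal with entries 2, 2 > 0, so this is a minimum.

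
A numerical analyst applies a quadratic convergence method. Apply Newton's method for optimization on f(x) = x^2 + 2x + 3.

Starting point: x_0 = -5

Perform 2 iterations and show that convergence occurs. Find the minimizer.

f(x) = x^2 + 2x + 3, f'(x) = 2x + (2), f''(x) = 2
Step 1: f'(-5) = -8, x_1 = -5 - -8/2 = -1
Step 2: f'(-1) = 0, x_2 = -1 (converged)
Newton's method converges in 1 step for quadratics.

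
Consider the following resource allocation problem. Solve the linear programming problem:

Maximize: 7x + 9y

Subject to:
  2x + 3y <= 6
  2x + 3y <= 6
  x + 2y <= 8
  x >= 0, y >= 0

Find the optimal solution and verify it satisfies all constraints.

Feasible vertices: (0, 0), (0, 2), (3, 0)
Objective 7x + 9y at each vertex:
  (0, 0): 0
  (0, 2): 18
  (3, 0): 21
Maximum is 21 at (3, 0).
Verify constraints at (x, y) = (3, 0):
  2*3 + 3*0 = 6 <= 6 (active)
  2*3 + 3*0 = 6 <= 6 (active)
  1*3 + 2*0 = 3 <= 8
  x = 3 >= 0, y = 0 >= 0. All constraints satisfied.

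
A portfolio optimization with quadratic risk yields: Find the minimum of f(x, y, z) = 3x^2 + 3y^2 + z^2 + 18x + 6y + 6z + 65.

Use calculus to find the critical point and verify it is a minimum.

f(x,y,z) = 3x^2 + 3y^2 + z^2 + 18x + 6y + 6z + 65
df/dx = 6x + (18) = 0 => x = -3
df/dy = 6y + (6) = 0 => y = -1
df/dz = 2z + (6) = 0 => z = -3
f(-3,-1,-3) = 3*(-3)^2 + 3*(-1)^2 + 1*(-3)^2 + 18*(-3) + 6*(-1) + 6*(-3) + 65 = 26
Hessian is diagonal with entries 6, 6, 2 > 0, confirmed minimum.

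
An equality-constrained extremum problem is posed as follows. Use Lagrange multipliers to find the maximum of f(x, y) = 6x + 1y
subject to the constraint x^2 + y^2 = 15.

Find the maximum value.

Set up Lagrange conditions: grad f = lambda * grad g
  6 = 2*lambda*x
  1 = 2*lambda*y
From these: x/y = 6/1, so x = 6t, y = 1t for some t.
Substitute into constraint: (6t)^2 + (1t)^2 = 15
  t^2 * 37 = 15
  t = sqrt(15/37)
Maximum = 6*x + 1*y = (6^2 + 1^2)*t = 37 * sqrt(15/37) = sqrt(555)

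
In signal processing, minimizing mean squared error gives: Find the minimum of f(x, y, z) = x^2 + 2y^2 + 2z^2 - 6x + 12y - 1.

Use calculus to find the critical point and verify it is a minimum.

f(x,y,z) = x^2 + 2y^2 + 2z^2 - 6x + 12y - 1
df/dx = 2x + (-6) = 0 => x = 3
df/dy = 4y + (12) = 0 => y = -3
df/dz = 4z + (0) = 0 => z = 0
f(3,-3,0) = 1*(3)^2 + 2*(-3)^2 + 2*(0)^2 + -6*(3) + 12*(-3) + -1 = -28
Hessian is diagonal with entries 2, 4, 4 > 0, confirmed minimum.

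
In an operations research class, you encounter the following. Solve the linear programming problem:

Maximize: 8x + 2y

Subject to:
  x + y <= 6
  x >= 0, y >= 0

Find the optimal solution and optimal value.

The feasible region has vertices at [(0, 0), (6, 0), (0, 6)].
Checking objective 8x + 2y at each vertex:
  (0, 0): 8*0 + 2*0 = 0
  (6, 0): 8*6 + 2*0 = 48
  (0, 6): 8*0 + 2*6 = 12
Maximum is 48 at (6, 0).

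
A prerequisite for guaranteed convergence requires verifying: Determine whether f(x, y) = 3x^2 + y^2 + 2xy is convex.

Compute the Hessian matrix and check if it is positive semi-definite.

f(x,y) = 3x^2 + y^2 + 2xy
Hessian H = [[6, 2], [2, 2]]
trace(H) = 8, det(H) = 8
Eigenvalues: (8 +/- sqrt(32)) / 2 = 6.828, 1.172
Since both eigenvalues > 0, f is convex.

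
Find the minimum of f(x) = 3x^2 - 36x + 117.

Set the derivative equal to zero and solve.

f(x) = 3x^2 - 36x + 117
f'(x) = 6x + (-36) = 0
x = 36/6 = 6
f(6) = 9
Since f''(x) = 6 > 0, this is a minimum.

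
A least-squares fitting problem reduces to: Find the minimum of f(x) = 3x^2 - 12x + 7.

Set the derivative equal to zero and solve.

f(x) = 3x^2 - 12x + 7
f'(x) = 6x + (-12) = 0
x = 12/6 = 2
f(2) = -5
Since f''(x) = 6 > 0, this is a minimum.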